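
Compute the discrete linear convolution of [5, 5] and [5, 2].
y[0] = 5×5 = 25; y[1] = 5×2 + 5×5 = 35; y[2] = 5×2 = 10

[25, 35, 10]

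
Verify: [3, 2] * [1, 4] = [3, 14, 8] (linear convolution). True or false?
Recompute linear convolution of [3, 2] and [1, 4]: y[0] = 3×1 = 3; y[1] = 3×4 + 2×1 = 14; y[2] = 2×4 = 8 → [3, 14, 8]. Given [3, 14, 8] matches, so answer: Yes

Yes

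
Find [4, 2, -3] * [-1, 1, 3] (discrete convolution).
y[0] = 4×-1 = -4; y[1] = 4×1 + 2×-1 = 2; y[2] = 4×3 + 2×1 + -3×-1 = 17; y[3] = 2×3 + -3×1 = 3; y[4] = -3×3 = -9

[-4, 2, 17, 3, -9]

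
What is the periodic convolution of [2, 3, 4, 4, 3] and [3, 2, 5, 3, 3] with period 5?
Use y[k] = Σ_j x[j]·h[(k-j) mod 5]. y[0] = 2×3 + 3×3 + 4×3 + 4×5 + 3×2 = 53; y[1] = 2×2 + 3×3 + 4×3 + 4×3 + 3×5 = 52; y[2] = 2×5 + 3×2 + 4×3 + 4×3 + 3×3 = 49; y[3] = 2×3 + 3×5 + 4×2 + 4×3 + 3×3 = 50; y[4] = 2×3 + 3×3 + 4×5 + 4×2 + 3×3 = 52. Result: [53, 52, 49, 50, 52]

[53, 52, 49, 50, 52]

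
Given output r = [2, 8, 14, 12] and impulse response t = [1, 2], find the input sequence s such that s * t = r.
Deconvolve r=[2, 8, 14, 12] by t=[1, 2]. Since t[0]=1, solve forward: s[0] = r[0] / 1 = 2; s[1] = (r[1] - 2×2) / 1 = 4; s[2] = (r[2] - 4×2) / 1 = 6. So s = [2, 4, 6]. Check by forward convolution: r[0] = 2×1 = 2; r[1] = 2×2 + 4×1 = 8; r[2] = 4×2 + 6×1 = 14; r[3] = 6×2 = 12

[2, 4, 6]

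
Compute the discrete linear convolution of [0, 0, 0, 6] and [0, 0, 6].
y[0] = 0×0 = 0; y[1] = 0×0 + 0×0 = 0; y[2] = 0×6 + 0×0 + 0×0 = 0; y[3] = 0×6 + 0×0 + 6×0 = 0; y[4] = 0×6 + 6×0 = 0; y[5] = 6×6 = 36

[0, 0, 0, 0, 0, 36]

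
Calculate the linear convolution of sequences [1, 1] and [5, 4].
y[0] = 1×5 = 5; y[1] = 1×4 + 1×5 = 9; y[2] = 1×4 = 4

[5, 9, 4]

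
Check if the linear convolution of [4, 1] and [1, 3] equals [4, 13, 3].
Recompute linear convolution of [4, 1] and [1, 3]: y[0] = 4×1 = 4; y[1] = 4×3 + 1×1 = 13; y[2] = 1×3 = 3 → [4, 13, 3]. Given [4, 13, 3] matches, so answer: Yes

Yes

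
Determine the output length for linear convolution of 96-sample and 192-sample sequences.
Linear/full convolution length: m + n - 1 = 96 + 192 - 1 = 287

287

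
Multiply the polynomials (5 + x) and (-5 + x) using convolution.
Ascending coefficients: a = [5, 1], b = [-5, 1]. c[0] = 5×-5 = -25; c[1] = 5×1 + 1×-5 = 0; c[2] = 1×1 = 1. Result coefficients: [-25, 0, 1] → -25 + x^2

-25 + x^2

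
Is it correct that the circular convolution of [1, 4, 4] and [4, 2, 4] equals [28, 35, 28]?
Recompute circular convolution of [1, 4, 4] and [4, 2, 4]: y[0] = 1×4 + 4×4 + 4×2 = 28; y[1] = 1×2 + 4×4 + 4×4 = 34; y[2] = 1×4 + 4×2 + 4×4 = 28 → [28, 34, 28]. Compare to given [28, 35, 28]: they differ at index 1: given 35, correct 34, so answer: No

No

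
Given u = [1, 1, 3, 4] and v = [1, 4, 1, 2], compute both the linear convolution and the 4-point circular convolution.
Linear: y_lin[0] = 1×1 = 1; y_lin[1] = 1×4 + 1×1 = 5; y_lin[2] = 1×1 + 1×4 + 3×1 = 8; y_lin[3] = 1×2 + 1×1 + 3×4 + 4×1 = 19; y_lin[4] = 1×2 + 3×1 + 4×4 = 21; y_lin[5] = 3×2 + 4×1 = 10; y_lin[6] = 4×2 = 8 → [1, 5, 8, 19, 21, 10, 8]. Circular (length 4): y[0] = 1×1 + 1×2 + 3×1 + 4×4 = 22; y[1] = 1×4 + 1×1 + 3×2 + 4×1 = 15; y[2] = 1×1 + 1×4 + 3×1 + 4×2 = 16; y[3] = 1×2 + 1×1 + 3×4 + 4×1 = 19 → [22, 15, 16, 19]

Linear: [1, 5, 8, 19, 21, 10, 8], Circular: [22, 15, 16, 19]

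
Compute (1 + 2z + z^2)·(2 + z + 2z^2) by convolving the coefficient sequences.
Ascending coefficients: a = [1, 2, 1], b = [2, 1, 2]. c[0] = 1×2 = 2; c[1] = 1×1 + 2×2 = 5; c[2] = 1×2 + 2×1 + 1×2 = 6; c[3] = 2×2 + 1×1 = 5; c[4] = 1×2 = 2. Result coefficients: [2, 5, 6, 5, 2] → 2 + 5z + 6z^2 + 5z^3 + 2z^4

2 + 5z + 6z^2 + 5z^3 + 2z^4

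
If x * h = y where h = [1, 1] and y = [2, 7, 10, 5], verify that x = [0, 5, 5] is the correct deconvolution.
Forward-compute [0, 5, 5] * [1, 1]: y[0] = 0×1 = 0; y[1] = 0×1 + 5×1 = 5; y[2] = 5×1 + 5×1 = 10; y[3] = 5×1 = 5 → [0, 5, 10, 5]. Does not match given y = [2, 7, 10, 5].

Not verified. [0, 5, 5] * [1, 1] = [0, 5, 10, 5], which differs from [2, 7, 10, 5] at index 0.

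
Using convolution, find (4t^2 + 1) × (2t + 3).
Ascending coefficients: a = [1, 0, 4], b = [3, 2]. c[0] = 1×3 = 3; c[1] = 1×2 + 0×3 = 2; c[2] = 0×2 + 4×3 = 12; c[3] = 4×2 = 8. Result coefficients: [3, 2, 12, 8] → 8t^3 + 12t^2 + 2t + 3

8t^3 + 12t^2 + 2t + 3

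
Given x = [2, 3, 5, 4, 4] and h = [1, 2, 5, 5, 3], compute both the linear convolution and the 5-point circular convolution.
Linear: y_lin[0] = 2×1 = 2; y_lin[1] = 2×2 + 3×1 = 7; y_lin[2] = 2×5 + 3×2 + 5×1 = 21; y_lin[3] = 2×5 + 3×5 + 5×2 + 4×1 = 39; y_lin[4] = 2×3 + 3×5 + 5×5 + 4×2 + 4×1 = 58; y_lin[5] = 3×3 + 5×5 + 4×5 + 4×2 = 62; y_lin[6] = 5×3 + 4×5 + 4×5 = 55; y_lin[7] = 4×3 + 4×5 = 32; y_lin[8] = 4×3 = 12 → [2, 7, 21, 39, 58, 62, 55, 32, 12]. Circular (length 5): y[0] = 2×1 + 3×3 + 5×5 + 4×5 + 4×2 = 64; y[1] = 2×2 + 3×1 + 5×3 + 4×5 + 4×5 = 62; y[2] = 2×5 + 3×2 + 5×1 + 4×3 + 4×5 = 53; y[3] = 2×5 + 3×5 + 5×2 + 4×1 + 4×3 = 51; y[4] = 2×3 + 3×5 + 5×5 + 4×2 + 4×1 = 58 → [64, 62, 53, 51, 58]

Linear: [2, 7, 21, 39, 58, 62, 55, 32, 12], Circular: [64, 62, 53, 51, 58]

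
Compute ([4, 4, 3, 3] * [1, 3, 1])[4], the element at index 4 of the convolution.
Use y[k] = Σ_i a[i]·b[k-i] at k=4. y[4] = 3×1 + 3×3 = 12

12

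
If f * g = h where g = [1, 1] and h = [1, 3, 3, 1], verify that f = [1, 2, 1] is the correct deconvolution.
Forward-compute [1, 2, 1] * [1, 1]: h[0] = 1×1 = 1; h[1] = 1×1 + 2×1 = 3; h[2] = 2×1 + 1×1 = 3; h[3] = 1×1 = 1 → [1, 3, 3, 1]. Matches given h = [1, 3, 3, 1], so verified.

Verified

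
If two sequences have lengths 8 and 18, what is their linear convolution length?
Linear/full convolution length: m + n - 1 = 8 + 18 - 1 = 25

25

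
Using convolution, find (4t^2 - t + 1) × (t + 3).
Ascending coefficients: a = [1, -1, 4], b = [3, 1]. c[0] = 1×3 = 3; c[1] = 1×1 + -1×3 = -2; c[2] = -1×1 + 4×3 = 11; c[3] = 4×1 = 4. Result coefficients: [3, -2, 11, 4] → 4t^3 + 11t^2 - 2t + 3

4t^3 + 11t^2 - 2t + 3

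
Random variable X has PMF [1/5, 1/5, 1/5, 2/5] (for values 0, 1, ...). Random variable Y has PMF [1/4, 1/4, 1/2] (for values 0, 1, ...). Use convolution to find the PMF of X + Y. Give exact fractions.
P(X+Y=k) = Σ_i P(X=i)·P(Y=k-i) — a convolution of [1/5, 1/5, 1/5, 2/5] and [1/4, 1/4, 1/2]. P(X+Y=0) = (1/5)×(1/4) = 1/20; P(X+Y=1) = (1/5)×(1/4) + (1/5)×(1/4) = 1/20 + 1/20 = 1/10; P(X+Y=2) = (1/5)×(1/2) + (1/5)×(1/4) + (1/5)×(1/4) = 1/10 + 1/20 + 1/20 = 1/5; P(X+Y=3) = (1/5)×(1/2) + (1/5)×(1/4) + (2/5)×(1/4) = 1/10 + 1/20 + 1/10 = 1/4; P(X+Y=4) = (1/5)×(1/2) + (2/5)×(1/4) = 1/10 + 1/10 = 1/5; P(X+Y=5) = (2/5)×(1/2) = 1/5. PMF: [1/20, 1/10, 1/5, 1/4, 1/5, 1/5] (sums to 1 ✓)

[1/20, 1/10, 1/5, 1/4, 1/5, 1/5]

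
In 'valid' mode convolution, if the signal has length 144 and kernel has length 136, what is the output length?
'Valid' mode counts only positions where the kernel fully overlaps the signal: m - n + 1 = 144 - 136 + 1 = 9

9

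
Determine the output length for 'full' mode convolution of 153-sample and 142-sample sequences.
Linear/full convolution length: m + n - 1 = 153 + 142 - 1 = 294

294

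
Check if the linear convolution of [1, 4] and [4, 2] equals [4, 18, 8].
Recompute linear convolution of [1, 4] and [4, 2]: y[0] = 1×4 = 4; y[1] = 1×2 + 4×4 = 18; y[2] = 4×2 = 8 → [4, 18, 8]. Given [4, 18, 8] matches, so answer: Yes

Yes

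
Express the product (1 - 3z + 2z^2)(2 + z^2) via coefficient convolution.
Ascending coefficients: a = [1, -3, 2], b = [2, 0, 1]. c[0] = 1×2 = 2; c[1] = 1×0 + -3×2 = -6; c[2] = 1×1 + -3×0 + 2×2 = 5; c[3] = -3×1 + 2×0 = -3; c[4] = 2×1 = 2. Result coefficients: [2, -6, 5, -3, 2] → 2 - 6z + 5z^2 - 3z^3 + 2z^4

2 - 6z + 5z^2 - 3z^3 + 2z^4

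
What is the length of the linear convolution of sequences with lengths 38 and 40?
Linear/full convolution length: m + n - 1 = 38 + 40 - 1 = 77

77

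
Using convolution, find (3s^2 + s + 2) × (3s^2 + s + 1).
Ascending coefficients: a = [2, 1, 3], b = [1, 1, 3]. c[0] = 2×1 = 2; c[1] = 2×1 + 1×1 = 3; c[2] = 2×3 + 1×1 + 3×1 = 10; c[3] = 1×3 + 3×1 = 6; c[4] = 3×3 = 9. Result coefficients: [2, 3, 10, 6, 9] → 9s^4 + 6s^3 + 10s^2 + 3s + 2

9s^4 + 6s^3 + 10s^2 + 3s + 2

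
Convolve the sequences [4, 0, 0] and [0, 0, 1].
y[0] = 4×0 = 0; y[1] = 4×0 + 0×0 = 0; y[2] = 4×1 + 0×0 + 0×0 = 4; y[3] = 0×1 + 0×0 = 0; y[4] = 0×1 = 0

[0, 0, 4, 0, 0]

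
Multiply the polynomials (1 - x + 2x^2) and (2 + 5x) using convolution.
Ascending coefficients: a = [1, -1, 2], b = [2, 5]. c[0] = 1×2 = 2; c[1] = 1×5 + -1×2 = 3; c[2] = -1×5 + 2×2 = -1; c[3] = 2×5 = 10. Result coefficients: [2, 3, -1, 10] → 2 + 3x - x^2 + 10x^3

2 + 3x - x^2 + 10x^3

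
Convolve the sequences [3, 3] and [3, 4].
y[0] = 3×3 = 9; y[1] = 3×4 + 3×3 = 21; y[2] = 3×4 = 12

[9, 21, 12]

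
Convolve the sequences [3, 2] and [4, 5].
y[0] = 3×4 = 12; y[1] = 3×5 + 2×4 = 23; y[2] = 2×5 = 10

[12, 23, 10]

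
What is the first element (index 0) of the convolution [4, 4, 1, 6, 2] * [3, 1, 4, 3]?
Use y[k] = Σ_i a[i]·b[k-i] at k=0. y[0] = 4×3 = 12

12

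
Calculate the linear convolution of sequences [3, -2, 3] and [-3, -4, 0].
y[0] = 3×-3 = -9; y[1] = 3×-4 + -2×-3 = -6; y[2] = 3×0 + -2×-4 + 3×-3 = -1; y[3] = -2×0 + 3×-4 = -12; y[4] = 3×0 = 0

[-9, -6, -1, -12, 0]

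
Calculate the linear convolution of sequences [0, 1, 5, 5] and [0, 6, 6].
y[0] = 0×0 = 0; y[1] = 0×6 + 1×0 = 0; y[2] = 0×6 + 1×6 + 5×0 = 6; y[3] = 1×6 + 5×6 + 5×0 = 36; y[4] = 5×6 + 5×6 = 60; y[5] = 5×6 = 30

[0, 0, 6, 36, 60, 30]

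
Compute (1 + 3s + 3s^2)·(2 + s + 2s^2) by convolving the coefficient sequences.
Ascending coefficients: a = [1, 3, 3], b = [2, 1, 2]. c[0] = 1×2 = 2; c[1] = 1×1 + 3×2 = 7; c[2] = 1×2 + 3×1 + 3×2 = 11; c[3] = 3×2 + 3×1 = 9; c[4] = 3×2 = 6. Result coefficients: [2, 7, 11, 9, 6] → 2 + 7s + 11s^2 + 9s^3 + 6s^4

2 + 7s + 11s^2 + 9s^3 + 6s^4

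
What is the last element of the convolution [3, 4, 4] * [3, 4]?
Use y[k] = Σ_i a[i]·b[k-i] at k=3. y[3] = 4×4 = 16

16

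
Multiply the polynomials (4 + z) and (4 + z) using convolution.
Ascending coefficients: a = [4, 1], b = [4, 1]. c[0] = 4×4 = 16; c[1] = 4×1 + 1×4 = 8; c[2] = 1×1 = 1. Result coefficients: [16, 8, 1] → 16 + 8z + z^2

16 + 8z + z^2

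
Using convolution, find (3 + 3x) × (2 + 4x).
Ascending coefficients: a = [3, 3], b = [2, 4]. c[0] = 3×2 = 6; c[1] = 3×4 + 3×2 = 18; c[2] = 3×4 = 12. Result coefficients: [6, 18, 12] → 6 + 18x + 12x^2

6 + 18x + 12x^2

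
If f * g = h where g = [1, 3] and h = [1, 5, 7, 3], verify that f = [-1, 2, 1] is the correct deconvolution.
Forward-compute [-1, 2, 1] * [1, 3]: h[0] = -1×1 = -1; h[1] = -1×3 + 2×1 = -1; h[2] = 2×3 + 1×1 = 7; h[3] = 1×3 = 3 → [-1, -1, 7, 3]. Does not match given h = [1, 5, 7, 3].

Not verified. [-1, 2, 1] * [1, 3] = [-1, -1, 7, 3], which differs from [1, 5, 7, 3] at index 0.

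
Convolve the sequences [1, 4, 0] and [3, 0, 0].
y[0] = 1×3 = 3; y[1] = 1×0 + 4×3 = 12; y[2] = 1×0 + 4×0 + 0×3 = 0; y[3] = 4×0 + 0×0 = 0; y[4] = 0×0 = 0

[3, 12, 0, 0, 0]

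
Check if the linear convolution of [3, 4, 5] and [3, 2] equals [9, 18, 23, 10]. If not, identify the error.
Recompute linear convolution of [3, 4, 5] and [3, 2]: y[0] = 3×3 = 9; y[1] = 3×2 + 4×3 = 18; y[2] = 4×2 + 5×3 = 23; y[3] = 5×2 = 10 → [9, 18, 23, 10]. Given [9, 18, 23, 10] matches, so answer: Yes

Yes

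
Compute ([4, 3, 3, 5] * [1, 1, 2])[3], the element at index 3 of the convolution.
Use y[k] = Σ_i a[i]·b[k-i] at k=3. y[3] = 3×2 + 3×1 + 5×1 = 14

14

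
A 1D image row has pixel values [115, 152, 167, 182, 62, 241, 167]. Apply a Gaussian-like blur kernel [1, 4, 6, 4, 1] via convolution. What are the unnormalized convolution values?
Convolve image row [115, 152, 167, 182, 62, 241, 167] with kernel [1, 4, 6, 4, 1]: y[0] = 115×1 = 115; y[1] = 115×4 + 152×1 = 612; y[2] = 115×6 + 152×4 + 167×1 = 1465; y[3] = 115×4 + 152×6 + 167×4 + 182×1 = 2222; y[4] = 115×1 + 152×4 + 167×6 + 182×4 + 62×1 = 2515; y[5] = 152×1 + 167×4 + 182×6 + 62×4 + 241×1 = 2401; y[6] = 167×1 + 182×4 + 62×6 + 241×4 + 167×1 = 2398; y[7] = 182×1 + 62×4 + 241×6 + 167×4 = 2544; y[8] = 62×1 + 241×4 + 167×6 = 2028; y[9] = 241×1 + 167×4 = 909; y[10] = 167×1 = 167 → [115, 612, 1465, 2222, 2515, 2401, 2398, 2544, 2028, 909, 167]. Normalization factor = sum(kernel) = 16.

[115, 612, 1465, 2222, 2515, 2401, 2398, 2544, 2028, 909, 167]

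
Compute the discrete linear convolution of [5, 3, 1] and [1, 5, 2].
y[0] = 5×1 = 5; y[1] = 5×5 + 3×1 = 28; y[2] = 5×2 + 3×5 + 1×1 = 26; y[3] = 3×2 + 1×5 = 11; y[4] = 1×2 = 2

[5, 28, 26, 11, 2]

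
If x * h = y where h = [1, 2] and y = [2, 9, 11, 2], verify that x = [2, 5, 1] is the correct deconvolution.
Forward-compute [2, 5, 1] * [1, 2]: y[0] = 2×1 = 2; y[1] = 2×2 + 5×1 = 9; y[2] = 5×2 + 1×1 = 11; y[3] = 1×2 = 2 → [2, 9, 11, 2]. Matches given y = [2, 9, 11, 2], so verified.

Verified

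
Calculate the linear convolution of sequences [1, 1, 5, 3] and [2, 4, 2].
y[0] = 1×2 = 2; y[1] = 1×4 + 1×2 = 6; y[2] = 1×2 + 1×4 + 5×2 = 16; y[3] = 1×2 + 5×4 + 3×2 = 28; y[4] = 5×2 + 3×4 = 22; y[5] = 3×2 = 6

[2, 6, 16, 28, 22, 6]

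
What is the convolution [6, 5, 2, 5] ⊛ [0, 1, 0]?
y[0] = 6×0 = 0; y[1] = 6×1 + 5×0 = 6; y[2] = 6×0 + 5×1 + 2×0 = 5; y[3] = 5×0 + 2×1 + 5×0 = 2; y[4] = 2×0 + 5×1 = 5; y[5] = 5×0 = 0

[0, 6, 5, 2, 5, 0]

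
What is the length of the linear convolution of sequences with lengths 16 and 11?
Linear/full convolution length: m + n - 1 = 16 + 11 - 1 = 26

26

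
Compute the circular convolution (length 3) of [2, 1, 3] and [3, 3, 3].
Use y[k] = Σ_j a[j]·b[(k-j) mod 3]. y[0] = 2×3 + 1×3 + 3×3 = 18; y[1] = 2×3 + 1×3 + 3×3 = 18; y[2] = 2×3 + 1×3 + 3×3 = 18. Result: [18, 18, 18]

[18, 18, 18]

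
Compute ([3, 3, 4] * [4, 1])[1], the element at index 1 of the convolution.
Use y[k] = Σ_i a[i]·b[k-i] at k=1. y[1] = 3×1 + 3×4 = 15

15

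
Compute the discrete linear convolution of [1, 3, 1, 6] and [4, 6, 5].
y[0] = 1×4 = 4; y[1] = 1×6 + 3×4 = 18; y[2] = 1×5 + 3×6 + 1×4 = 27; y[3] = 3×5 + 1×6 + 6×4 = 45; y[4] = 1×5 + 6×6 = 41; y[5] = 6×5 = 30

[4, 18, 27, 45, 41, 30]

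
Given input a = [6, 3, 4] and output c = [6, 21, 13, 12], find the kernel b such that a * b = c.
Output length 4 = len(a) + len(b) - 1 ⇒ len(b) = 2. Solve b forward using b[k] = (c[k] - Σ_{i≥1} a[i]·b[k-i]) / a[0]: b[0] = c[0] / a[0] = 6 / 6 = 1; b[1] = (c[1] - 3×1) / a[0] = (21 - 3×1) / 6 = 3. So b = [1, 3]. Forward-check [6, 3, 4] * [1, 3]: c[0] = 6×1 = 6; c[1] = 6×3 + 3×1 = 21; c[2] = 3×3 + 4×1 = 13; c[3] = 4×3 = 12 → [6, 21, 13, 12] ✓

[1, 3]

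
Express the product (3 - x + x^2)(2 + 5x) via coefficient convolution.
Ascending coefficients: a = [3, -1, 1], b = [2, 5]. c[0] = 3×2 = 6; c[1] = 3×5 + -1×2 = 13; c[2] = -1×5 + 1×2 = -3; c[3] = 1×5 = 5. Result coefficients: [6, 13, -3, 5] → 6 + 13x - 3x^2 + 5x^3

6 + 13x - 3x^2 + 5x^3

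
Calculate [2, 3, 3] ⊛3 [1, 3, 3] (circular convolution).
Use y[k] = Σ_j s[j]·t[(k-j) mod 3]. y[0] = 2×1 + 3×3 + 3×3 = 20; y[1] = 2×3 + 3×1 + 3×3 = 18; y[2] = 2×3 + 3×3 + 3×1 = 18. Result: [20, 18, 18]

[20, 18, 18]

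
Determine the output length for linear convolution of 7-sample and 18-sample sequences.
Linear/full convolution length: m + n - 1 = 7 + 18 - 1 = 24

24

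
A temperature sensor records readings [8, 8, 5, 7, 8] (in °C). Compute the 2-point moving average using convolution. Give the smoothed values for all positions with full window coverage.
2-point moving average kernel = [1, 1]. Apply in 'valid' mode (full window coverage): avg[0] = (8 + 8) / 2 = 8.0; avg[1] = (8 + 5) / 2 = 6.5; avg[2] = (5 + 7) / 2 = 6.0; avg[3] = (7 + 8) / 2 = 7.5. Smoothed values: [8.0, 6.5, 6.0, 7.5]

[8.0, 6.5, 6.0, 7.5]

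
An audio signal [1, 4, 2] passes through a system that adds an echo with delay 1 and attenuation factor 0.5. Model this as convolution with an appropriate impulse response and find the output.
Direct-path + delayed-attenuated-path model → impulse response h = [1, 0.5] (1 at lag 0, 0.5 at lag 1). Output y[n] = x[n] + 0.5·x[n - 1] (with x[n] = 0 outside 0..2): y[0] = 1 + 0.5×0 = 1; y[1] = 4 + 0.5×1 = 4.5; y[2] = 2 + 0.5×4 = 4.0; y[3] = 0 + 0.5×2 = 1.0. So y = [1, 4.5, 4.0, 1.0]

[1, 4.5, 4.0, 1.0]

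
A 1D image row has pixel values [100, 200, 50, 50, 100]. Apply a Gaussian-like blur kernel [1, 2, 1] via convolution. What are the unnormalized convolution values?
Convolve image row [100, 200, 50, 50, 100] with kernel [1, 2, 1]: y[0] = 100×1 = 100; y[1] = 100×2 + 200×1 = 400; y[2] = 100×1 + 200×2 + 50×1 = 550; y[3] = 200×1 + 50×2 + 50×1 = 350; y[4] = 50×1 + 50×2 + 100×1 = 250; y[5] = 50×1 + 100×2 = 250; y[6] = 100×1 = 100 → [100, 400, 550, 350, 250, 250, 100]. Normalization factor = sum(kernel) = 4.

[100, 400, 550, 350, 250, 250, 100]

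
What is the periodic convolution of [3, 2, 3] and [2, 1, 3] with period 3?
Use y[k] = Σ_j s[j]·t[(k-j) mod 3]. y[0] = 3×2 + 2×3 + 3×1 = 15; y[1] = 3×1 + 2×2 + 3×3 = 16; y[2] = 3×3 + 2×1 + 3×2 = 17. Result: [15, 16, 17]

[15, 16, 17]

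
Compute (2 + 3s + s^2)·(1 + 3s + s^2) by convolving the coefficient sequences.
Ascending coefficients: a = [2, 3, 1], b = [1, 3, 1]. c[0] = 2×1 = 2; c[1] = 2×3 + 3×1 = 9; c[2] = 2×1 + 3×3 + 1×1 = 12; c[3] = 3×1 + 1×3 = 6; c[4] = 1×1 = 1. Result coefficients: [2, 9, 12, 6, 1] → 2 + 9s + 12s^2 + 6s^3 + s^4

2 + 9s + 12s^2 + 6s^3 + s^4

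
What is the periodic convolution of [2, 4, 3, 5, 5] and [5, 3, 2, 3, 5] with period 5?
Use y[k] = Σ_j u[j]·v[(k-j) mod 5]. y[0] = 2×5 + 4×5 + 3×3 + 5×2 + 5×3 = 64; y[1] = 2×3 + 4×5 + 3×5 + 5×3 + 5×2 = 66; y[2] = 2×2 + 4×3 + 3×5 + 5×5 + 5×3 = 71; y[3] = 2×3 + 4×2 + 3×3 + 5×5 + 5×5 = 73; y[4] = 2×5 + 4×3 + 3×2 + 5×3 + 5×5 = 68. Result: [64, 66, 71, 73, 68]

[64, 66, 71, 73, 68]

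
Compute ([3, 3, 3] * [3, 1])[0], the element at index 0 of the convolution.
Use y[k] = Σ_i a[i]·b[k-i] at k=0. y[0] = 3×3 = 9

9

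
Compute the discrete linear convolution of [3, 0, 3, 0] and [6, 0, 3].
y[0] = 3×6 = 18; y[1] = 3×0 + 0×6 = 0; y[2] = 3×3 + 0×0 + 3×6 = 27; y[3] = 0×3 + 3×0 + 0×6 = 0; y[4] = 3×3 + 0×0 = 9; y[5] = 0×3 = 0

[18, 0, 27, 0, 9, 0]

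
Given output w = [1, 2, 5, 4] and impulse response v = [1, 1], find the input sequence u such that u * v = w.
Deconvolve w=[1, 2, 5, 4] by v=[1, 1]. Since v[0]=1, solve forward: u[0] = w[0] / 1 = 1; u[1] = (w[1] - 1×1) / 1 = 1; u[2] = (w[2] - 1×1) / 1 = 4. So u = [1, 1, 4]. Check by forward convolution: w[0] = 1×1 = 1; w[1] = 1×1 + 1×1 = 2; w[2] = 1×1 + 4×1 = 5; w[3] = 4×1 = 4

[1, 1, 4]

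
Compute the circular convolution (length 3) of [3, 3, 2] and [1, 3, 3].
Use y[k] = Σ_j f[j]·g[(k-j) mod 3]. y[0] = 3×1 + 3×3 + 2×3 = 18; y[1] = 3×3 + 3×1 + 2×3 = 18; y[2] = 3×3 + 3×3 + 2×1 = 20. Result: [18, 18, 20]

[18, 18, 20]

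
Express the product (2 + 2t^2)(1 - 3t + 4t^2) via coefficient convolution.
Ascending coefficients: a = [2, 0, 2], b = [1, -3, 4]. c[0] = 2×1 = 2; c[1] = 2×-3 + 0×1 = -6; c[2] = 2×4 + 0×-3 + 2×1 = 10; c[3] = 0×4 + 2×-3 = -6; c[4] = 2×4 = 8. Result coefficients: [2, -6, 10, -6, 8] → 2 - 6t + 10t^2 - 6t^3 + 8t^4

2 - 6t + 10t^2 - 6t^3 + 8t^4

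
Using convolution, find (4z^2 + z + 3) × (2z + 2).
Ascending coefficients: a = [3, 1, 4], b = [2, 2]. c[0] = 3×2 = 6; c[1] = 3×2 + 1×2 = 8; c[2] = 1×2 + 4×2 = 10; c[3] = 4×2 = 8. Result coefficients: [6, 8, 10, 8] → 8z^3 + 10z^2 + 8z + 6

8z^3 + 10z^2 + 8z + 6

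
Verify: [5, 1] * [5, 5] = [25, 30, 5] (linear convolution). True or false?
Recompute linear convolution of [5, 1] and [5, 5]: y[0] = 5×5 = 25; y[1] = 5×5 + 1×5 = 30; y[2] = 1×5 = 5 → [25, 30, 5]. Given [25, 30, 5] matches, so answer: Yes

Yes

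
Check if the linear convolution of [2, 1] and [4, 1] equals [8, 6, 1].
Recompute linear convolution of [2, 1] and [4, 1]: y[0] = 2×4 = 8; y[1] = 2×1 + 1×4 = 6; y[2] = 1×1 = 1 → [8, 6, 1]. Given [8, 6, 1] matches, so answer: Yes

Yes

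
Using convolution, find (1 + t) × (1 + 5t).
Ascending coefficients: a = [1, 1], b = [1, 5]. c[0] = 1×1 = 1; c[1] = 1×5 + 1×1 = 6; c[2] = 1×5 = 5. Result coefficients: [1, 6, 5] → 1 + 6t + 5t^2

1 + 6t + 5t^2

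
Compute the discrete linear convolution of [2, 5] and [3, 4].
y[0] = 2×3 = 6; y[1] = 2×4 + 5×3 = 23; y[2] = 5×4 = 20

[6, 23, 20]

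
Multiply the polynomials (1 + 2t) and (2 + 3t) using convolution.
Ascending coefficients: a = [1, 2], b = [2, 3]. c[0] = 1×2 = 2; c[1] = 1×3 + 2×2 = 7; c[2] = 2×3 = 6. Result coefficients: [2, 7, 6] → 2 + 7t + 6t^2

2 + 7t + 6t^2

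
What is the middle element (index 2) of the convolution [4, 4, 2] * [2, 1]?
Use y[k] = Σ_i a[i]·b[k-i] at k=2. y[2] = 4×1 + 2×2 = 8

8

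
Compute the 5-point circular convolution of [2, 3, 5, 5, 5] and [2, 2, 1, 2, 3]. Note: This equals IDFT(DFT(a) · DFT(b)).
Either evaluate y[k] = Σ_j a[j]·b[(k-j) mod 5] directly, or use IDFT(DFT(a) · DFT(b)). y[0] = 2×2 + 3×3 + 5×2 + 5×1 + 5×2 = 38; y[1] = 2×2 + 3×2 + 5×3 + 5×2 + 5×1 = 40; y[2] = 2×1 + 3×2 + 5×2 + 5×3 + 5×2 = 43; y[3] = 2×2 + 3×1 + 5×2 + 5×2 + 5×3 = 42; y[4] = 2×3 + 3×2 + 5×1 + 5×2 + 5×2 = 37. Result: [38, 40, 43, 42, 37]

[38, 40, 43, 42, 37]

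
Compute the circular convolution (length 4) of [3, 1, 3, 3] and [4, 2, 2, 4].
Use y[k] = Σ_j s[j]·t[(k-j) mod 4]. y[0] = 3×4 + 1×4 + 3×2 + 3×2 = 28; y[1] = 3×2 + 1×4 + 3×4 + 3×2 = 28; y[2] = 3×2 + 1×2 + 3×4 + 3×4 = 32; y[3] = 3×4 + 1×2 + 3×2 + 3×4 = 32. Result: [28, 28, 32, 32]

[28, 28, 32, 32]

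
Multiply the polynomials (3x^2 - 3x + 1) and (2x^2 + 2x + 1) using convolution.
Ascending coefficients: a = [1, -3, 3], b = [1, 2, 2]. c[0] = 1×1 = 1; c[1] = 1×2 + -3×1 = -1; c[2] = 1×2 + -3×2 + 3×1 = -1; c[3] = -3×2 + 3×2 = 0; c[4] = 3×2 = 6. Result coefficients: [1, -1, -1, 0, 6] → 6x^4 - x^2 - x + 1

6x^4 - x^2 - x + 1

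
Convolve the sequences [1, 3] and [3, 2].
y[0] = 1×3 = 3; y[1] = 1×2 + 3×3 = 11; y[2] = 3×2 = 6

[3, 11, 6]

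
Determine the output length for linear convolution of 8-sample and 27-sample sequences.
Linear/full convolution length: m + n - 1 = 8 + 27 - 1 = 34

34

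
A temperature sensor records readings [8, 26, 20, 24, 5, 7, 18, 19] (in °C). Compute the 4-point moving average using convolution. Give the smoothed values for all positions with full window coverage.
4-point moving average kernel = [1, 1, 1, 1]. Apply in 'valid' mode (full window coverage): avg[0] = (8 + 26 + 20 + 24) / 4 = 19.5; avg[1] = (26 + 20 + 24 + 5) / 4 = 18.75; avg[2] = (20 + 24 + 5 + 7) / 4 = 14.0; avg[3] = (24 + 5 + 7 + 18) / 4 = 13.5; avg[4] = (5 + 7 + 18 + 19) / 4 = 12.25. Smoothed values: [19.5, 18.75, 14.0, 13.5, 12.25]

[19.5, 18.75, 14.0, 13.5, 12.25]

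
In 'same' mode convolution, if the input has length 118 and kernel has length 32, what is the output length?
'Same' mode returns an output with the same length as the input: 118

118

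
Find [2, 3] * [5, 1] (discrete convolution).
y[0] = 2×5 = 10; y[1] = 2×1 + 3×5 = 17; y[2] = 3×1 = 3

[10, 17, 3]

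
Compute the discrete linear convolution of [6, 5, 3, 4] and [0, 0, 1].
y[0] = 6×0 = 0; y[1] = 6×0 + 5×0 = 0; y[2] = 6×1 + 5×0 + 3×0 = 6; y[3] = 5×1 + 3×0 + 4×0 = 5; y[4] = 3×1 + 4×0 = 3; y[5] = 4×1 = 4

[0, 0, 6, 5, 3, 4]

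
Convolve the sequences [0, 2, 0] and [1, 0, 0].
y[0] = 0×1 = 0; y[1] = 0×0 + 2×1 = 2; y[2] = 0×0 + 2×0 + 0×1 = 0; y[3] = 2×0 + 0×0 = 0; y[4] = 0×0 = 0

[0, 2, 0, 0, 0]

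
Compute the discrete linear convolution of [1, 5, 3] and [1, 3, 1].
y[0] = 1×1 = 1; y[1] = 1×3 + 5×1 = 8; y[2] = 1×1 + 5×3 + 3×1 = 19; y[3] = 5×1 + 3×3 = 14; y[4] = 3×1 = 3

[1, 8, 19, 14, 3]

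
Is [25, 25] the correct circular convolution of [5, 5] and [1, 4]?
Recompute circular convolution of [5, 5] and [1, 4]: y[0] = 5×1 + 5×4 = 25; y[1] = 5×4 + 5×1 = 25 → [25, 25]. Given [25, 25] matches, so answer: Yes

Yes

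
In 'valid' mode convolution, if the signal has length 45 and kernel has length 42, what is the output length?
'Valid' mode counts only positions where the kernel fully overlaps the signal: m - n + 1 = 45 - 42 + 1 = 4

4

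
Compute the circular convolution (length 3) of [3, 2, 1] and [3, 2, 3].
Use y[k] = Σ_j x[j]·h[(k-j) mod 3]. y[0] = 3×3 + 2×3 + 1×2 = 17; y[1] = 3×2 + 2×3 + 1×3 = 15; y[2] = 3×3 + 2×2 + 1×3 = 16. Result: [17, 15, 16]

[17, 15, 16]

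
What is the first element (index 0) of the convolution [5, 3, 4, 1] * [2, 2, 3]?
Use y[k] = Σ_i a[i]·b[k-i] at k=0. y[0] = 5×2 = 10

10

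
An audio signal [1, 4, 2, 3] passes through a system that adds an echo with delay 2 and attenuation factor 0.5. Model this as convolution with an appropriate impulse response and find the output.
Direct-path + delayed-attenuated-path model → impulse response h = [1, 0, 0.5] (1 at lag 0, 0.5 at lag 2). Output y[n] = x[n] + 0.5·x[n - 2] (with x[n] = 0 outside 0..3): y[0] = 1 + 0.5×0 = 1; y[1] = 4 + 0.5×0 = 4; y[2] = 2 + 0.5×1 = 2.5; y[3] = 3 + 0.5×4 = 5.0; y[4] = 0 + 0.5×2 = 1.0; y[5] = 0 + 0.5×3 = 1.5. So y = [1, 4, 2.5, 5.0, 1.0, 1.5]

[1, 4, 2.5, 5.0, 1.0, 1.5]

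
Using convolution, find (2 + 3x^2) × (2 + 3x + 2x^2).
Ascending coefficients: a = [2, 0, 3], b = [2, 3, 2]. c[0] = 2×2 = 4; c[1] = 2×3 + 0×2 = 6; c[2] = 2×2 + 0×3 + 3×2 = 10; c[3] = 0×2 + 3×3 = 9; c[4] = 3×2 = 6. Result coefficients: [4, 6, 10, 9, 6] → 4 + 6x + 10x^2 + 9x^3 + 6x^4

4 + 6x + 10x^2 + 9x^3 + 6x^4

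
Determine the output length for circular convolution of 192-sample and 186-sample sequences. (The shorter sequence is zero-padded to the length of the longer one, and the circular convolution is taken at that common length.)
Circular convolution (zero-padding the shorter input) has length max(m, n) = max(192, 186) = 192

192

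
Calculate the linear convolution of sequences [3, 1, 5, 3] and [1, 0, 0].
y[0] = 3×1 = 3; y[1] = 3×0 + 1×1 = 1; y[2] = 3×0 + 1×0 + 5×1 = 5; y[3] = 1×0 + 5×0 + 3×1 = 3; y[4] = 5×0 + 3×0 = 0; y[5] = 3×0 = 0

[3, 1, 5, 3, 0, 0]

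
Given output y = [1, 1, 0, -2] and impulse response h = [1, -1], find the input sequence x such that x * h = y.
Deconvolve y=[1, 1, 0, -2] by h=[1, -1]. Since h[0]=1, solve forward: x[0] = y[0] / 1 = 1; x[1] = (y[1] - 1×-1) / 1 = 2; x[2] = (y[2] - 2×-1) / 1 = 2. So x = [1, 2, 2]. Check by forward convolution: y[0] = 1×1 = 1; y[1] = 1×-1 + 2×1 = 1; y[2] = 2×-1 + 2×1 = 0; y[3] = 2×-1 = -2

[1, 2, 2]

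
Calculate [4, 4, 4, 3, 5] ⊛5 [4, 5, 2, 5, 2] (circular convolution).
Use y[k] = Σ_j a[j]·b[(k-j) mod 5]. y[0] = 4×4 + 4×2 + 4×5 + 3×2 + 5×5 = 75; y[1] = 4×5 + 4×4 + 4×2 + 3×5 + 5×2 = 69; y[2] = 4×2 + 4×5 + 4×4 + 3×2 + 5×5 = 75; y[3] = 4×5 + 4×2 + 4×5 + 3×4 + 5×2 = 70; y[4] = 4×2 + 4×5 + 4×2 + 3×5 + 5×4 = 71. Result: [75, 69, 75, 70, 71]

[75, 69, 75, 70, 71]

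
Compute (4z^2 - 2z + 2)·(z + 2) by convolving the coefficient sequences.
Ascending coefficients: a = [2, -2, 4], b = [2, 1]. c[0] = 2×2 = 4; c[1] = 2×1 + -2×2 = -2; c[2] = -2×1 + 4×2 = 6; c[3] = 4×1 = 4. Result coefficients: [4, -2, 6, 4] → 4z^3 + 6z^2 - 2z + 4

4z^3 + 6z^2 - 2z + 4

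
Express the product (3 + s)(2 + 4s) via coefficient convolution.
Ascending coefficients: a = [3, 1], b = [2, 4]. c[0] = 3×2 = 6; c[1] = 3×4 + 1×2 = 14; c[2] = 1×4 = 4. Result coefficients: [6, 14, 4] → 6 + 14s + 4s^2

6 + 14s + 4s^2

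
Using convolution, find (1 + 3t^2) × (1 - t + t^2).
Ascending coefficients: a = [1, 0, 3], b = [1, -1, 1]. c[0] = 1×1 = 1; c[1] = 1×-1 + 0×1 = -1; c[2] = 1×1 + 0×-1 + 3×1 = 4; c[3] = 0×1 + 3×-1 = -3; c[4] = 3×1 = 3. Result coefficients: [1, -1, 4, -3, 3] → 1 - t + 4t^2 - 3t^3 + 3t^4

1 - t + 4t^2 - 3t^3 + 3t^4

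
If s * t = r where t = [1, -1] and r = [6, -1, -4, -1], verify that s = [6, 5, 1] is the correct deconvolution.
Forward-compute [6, 5, 1] * [1, -1]: r[0] = 6×1 = 6; r[1] = 6×-1 + 5×1 = -1; r[2] = 5×-1 + 1×1 = -4; r[3] = 1×-1 = -1 → [6, -1, -4, -1]. Matches given r = [6, -1, -4, -1], so verified.

Verified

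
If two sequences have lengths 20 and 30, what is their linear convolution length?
Linear/full convolution length: m + n - 1 = 20 + 30 - 1 = 49

49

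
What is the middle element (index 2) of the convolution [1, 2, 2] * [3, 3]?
Use y[k] = Σ_i a[i]·b[k-i] at k=2. y[2] = 2×3 + 2×3 = 12

12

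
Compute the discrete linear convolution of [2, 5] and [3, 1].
y[0] = 2×3 = 6; y[1] = 2×1 + 5×3 = 17; y[2] = 5×1 = 5

[6, 17, 5]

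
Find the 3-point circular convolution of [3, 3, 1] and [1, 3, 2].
Use y[k] = Σ_j a[j]·b[(k-j) mod 3]. y[0] = 3×1 + 3×2 + 1×3 = 12; y[1] = 3×3 + 3×1 + 1×2 = 14; y[2] = 3×2 + 3×3 + 1×1 = 16. Result: [12, 14, 16]

[12, 14, 16]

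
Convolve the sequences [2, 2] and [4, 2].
y[0] = 2×4 = 8; y[1] = 2×2 + 2×4 = 12; y[2] = 2×2 = 4

[8, 12, 4]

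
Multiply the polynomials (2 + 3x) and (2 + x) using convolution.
Ascending coefficients: a = [2, 3], b = [2, 1]. c[0] = 2×2 = 4; c[1] = 2×1 + 3×2 = 8; c[2] = 3×1 = 3. Result coefficients: [4, 8, 3] → 4 + 8x + 3x^2

4 + 8x + 3x^2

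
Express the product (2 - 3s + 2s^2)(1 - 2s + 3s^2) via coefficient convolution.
Ascending coefficients: a = [2, -3, 2], b = [1, -2, 3]. c[0] = 2×1 = 2; c[1] = 2×-2 + -3×1 = -7; c[2] = 2×3 + -3×-2 + 2×1 = 14; c[3] = -3×3 + 2×-2 = -13; c[4] = 2×3 = 6. Result coefficients: [2, -7, 14, -13, 6] → 2 - 7s + 14s^2 - 13s^3 + 6s^4

2 - 7s + 14s^2 - 13s^3 + 6s^4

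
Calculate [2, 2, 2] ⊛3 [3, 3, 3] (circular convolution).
Use y[k] = Σ_j u[j]·v[(k-j) mod 3]. y[0] = 2×3 + 2×3 + 2×3 = 18; y[1] = 2×3 + 2×3 + 2×3 = 18; y[2] = 2×3 + 2×3 + 2×3 = 18. Result: [18, 18, 18]

[18, 18, 18]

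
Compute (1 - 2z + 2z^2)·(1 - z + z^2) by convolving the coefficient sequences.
Ascending coefficients: a = [1, -2, 2], b = [1, -1, 1]. c[0] = 1×1 = 1; c[1] = 1×-1 + -2×1 = -3; c[2] = 1×1 + -2×-1 + 2×1 = 5; c[3] = -2×1 + 2×-1 = -4; c[4] = 2×1 = 2. Result coefficients: [1, -3, 5, -4, 2] → 1 - 3z + 5z^2 - 4z^3 + 2z^4

1 - 3z + 5z^2 - 4z^3 + 2z^4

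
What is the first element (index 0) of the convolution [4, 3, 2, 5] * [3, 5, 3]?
Use y[k] = Σ_i a[i]·b[k-i] at k=0. y[0] = 4×3 = 12

12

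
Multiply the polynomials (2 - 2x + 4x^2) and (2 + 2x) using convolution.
Ascending coefficients: a = [2, -2, 4], b = [2, 2]. c[0] = 2×2 = 4; c[1] = 2×2 + -2×2 = 0; c[2] = -2×2 + 4×2 = 4; c[3] = 4×2 = 8. Result coefficients: [4, 0, 4, 8] → 4 + 4x^2 + 8x^3

4 + 4x^2 + 8x^3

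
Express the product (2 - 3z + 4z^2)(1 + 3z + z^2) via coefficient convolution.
Ascending coefficients: a = [2, -3, 4], b = [1, 3, 1]. c[0] = 2×1 = 2; c[1] = 2×3 + -3×1 = 3; c[2] = 2×1 + -3×3 + 4×1 = -3; c[3] = -3×1 + 4×3 = 9; c[4] = 4×1 = 4. Result coefficients: [2, 3, -3, 9, 4] → 2 + 3z - 3z^2 + 9z^3 + 4z^4

2 + 3z - 3z^2 + 9z^3 + 4z^4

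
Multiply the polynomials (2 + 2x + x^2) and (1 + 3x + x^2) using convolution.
Ascending coefficients: a = [2, 2, 1], b = [1, 3, 1]. c[0] = 2×1 = 2; c[1] = 2×3 + 2×1 = 8; c[2] = 2×1 + 2×3 + 1×1 = 9; c[3] = 2×1 + 1×3 = 5; c[4] = 1×1 = 1. Result coefficients: [2, 8, 9, 5, 1] → 2 + 8x + 9x^2 + 5x^3 + x^4

2 + 8x + 9x^2 + 5x^3 + x^4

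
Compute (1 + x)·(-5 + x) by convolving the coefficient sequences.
Ascending coefficients: a = [1, 1], b = [-5, 1]. c[0] = 1×-5 = -5; c[1] = 1×1 + 1×-5 = -4; c[2] = 1×1 = 1. Result coefficients: [-5, -4, 1] → -5 - 4x + x^2

-5 - 4x + x^2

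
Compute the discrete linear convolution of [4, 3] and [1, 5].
y[0] = 4×1 = 4; y[1] = 4×5 + 3×1 = 23; y[2] = 3×5 = 15

[4, 23, 15]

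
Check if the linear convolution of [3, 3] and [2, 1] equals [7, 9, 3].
Recompute linear convolution of [3, 3] and [2, 1]: y[0] = 3×2 = 6; y[1] = 3×1 + 3×2 = 9; y[2] = 3×1 = 3 → [6, 9, 3]. Compare to given [7, 9, 3]: they differ at index 0: given 7, correct 6, so answer: No

No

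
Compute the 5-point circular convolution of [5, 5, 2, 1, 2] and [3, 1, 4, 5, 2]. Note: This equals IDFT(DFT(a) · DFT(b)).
Either evaluate y[k] = Σ_j a[j]·b[(k-j) mod 5] directly, or use IDFT(DFT(a) · DFT(b)). y[0] = 5×3 + 5×2 + 2×5 + 1×4 + 2×1 = 41; y[1] = 5×1 + 5×3 + 2×2 + 1×5 + 2×4 = 37; y[2] = 5×4 + 5×1 + 2×3 + 1×2 + 2×5 = 43; y[3] = 5×5 + 5×4 + 2×1 + 1×3 + 2×2 = 54; y[4] = 5×2 + 5×5 + 2×4 + 1×1 + 2×3 = 50. Result: [41, 37, 43, 54, 50]

[41, 37, 43, 54, 50]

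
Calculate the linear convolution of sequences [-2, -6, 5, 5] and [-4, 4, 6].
y[0] = -2×-4 = 8; y[1] = -2×4 + -6×-4 = 16; y[2] = -2×6 + -6×4 + 5×-4 = -56; y[3] = -6×6 + 5×4 + 5×-4 = -36; y[4] = 5×6 + 5×4 = 50; y[5] = 5×6 = 30

[8, 16, -56, -36, 50, 30]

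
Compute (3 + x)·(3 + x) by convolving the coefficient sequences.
Ascending coefficients: a = [3, 1], b = [3, 1]. c[0] = 3×3 = 9; c[1] = 3×1 + 1×3 = 6; c[2] = 1×1 = 1. Result coefficients: [9, 6, 1] → 9 + 6x + x^2

9 + 6x + x^2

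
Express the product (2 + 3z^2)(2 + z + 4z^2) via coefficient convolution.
Ascending coefficients: a = [2, 0, 3], b = [2, 1, 4]. c[0] = 2×2 = 4; c[1] = 2×1 + 0×2 = 2; c[2] = 2×4 + 0×1 + 3×2 = 14; c[3] = 0×4 + 3×1 = 3; c[4] = 3×4 = 12. Result coefficients: [4, 2, 14, 3, 12] → 4 + 2z + 14z^2 + 3z^3 + 12z^4

4 + 2z + 14z^2 + 3z^3 + 12z^4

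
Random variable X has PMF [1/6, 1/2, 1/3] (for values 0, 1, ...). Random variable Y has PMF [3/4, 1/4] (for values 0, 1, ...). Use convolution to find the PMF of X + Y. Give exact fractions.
P(X+Y=k) = Σ_i P(X=i)·P(Y=k-i) — a convolution of [1/6, 1/2, 1/3] and [3/4, 1/4]. P(X+Y=0) = (1/6)×(3/4) = 1/8; P(X+Y=1) = (1/6)×(1/4) + (1/2)×(3/4) = 1/24 + 3/8 = 5/12; P(X+Y=2) = (1/2)×(1/4) + (1/3)×(3/4) = 1/8 + 1/4 = 3/8; P(X+Y=3) = (1/3)×(1/4) = 1/12. PMF: [1/8, 5/12, 3/8, 1/12] (sums to 1 ✓)

[1/8, 5/12, 3/8, 1/12]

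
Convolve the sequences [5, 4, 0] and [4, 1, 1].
y[0] = 5×4 = 20; y[1] = 5×1 + 4×4 = 21; y[2] = 5×1 + 4×1 + 0×4 = 9; y[3] = 4×1 + 0×1 = 4; y[4] = 0×1 = 0

[20, 21, 9, 4, 0]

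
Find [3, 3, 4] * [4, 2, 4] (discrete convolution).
y[0] = 3×4 = 12; y[1] = 3×2 + 3×4 = 18; y[2] = 3×4 + 3×2 + 4×4 = 34; y[3] = 3×4 + 4×2 = 20; y[4] = 4×4 = 16

[12, 18, 34, 20, 16]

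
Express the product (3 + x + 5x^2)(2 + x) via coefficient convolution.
Ascending coefficients: a = [3, 1, 5], b = [2, 1]. c[0] = 3×2 = 6; c[1] = 3×1 + 1×2 = 5; c[2] = 1×1 + 5×2 = 11; c[3] = 5×1 = 5. Result coefficients: [6, 5, 11, 5] → 6 + 5x + 11x^2 + 5x^3

6 + 5x + 11x^2 + 5x^3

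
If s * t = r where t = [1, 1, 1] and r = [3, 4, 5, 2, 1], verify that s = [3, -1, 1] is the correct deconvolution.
Forward-compute [3, -1, 1] * [1, 1, 1]: r[0] = 3×1 = 3; r[1] = 3×1 + -1×1 = 2; r[2] = 3×1 + -1×1 + 1×1 = 3; r[3] = -1×1 + 1×1 = 0; r[4] = 1×1 = 1 → [3, 2, 3, 0, 1]. Does not match given r = [3, 4, 5, 2, 1].

Not verified. [3, -1, 1] * [1, 1, 1] = [3, 2, 3, 0, 1], which differs from [3, 4, 5, 2, 1] at index 1.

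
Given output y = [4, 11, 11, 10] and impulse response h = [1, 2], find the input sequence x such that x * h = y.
Deconvolve y=[4, 11, 11, 10] by h=[1, 2]. Since h[0]=1, solve forward: x[0] = y[0] / 1 = 4; x[1] = (y[1] - 4×2) / 1 = 3; x[2] = (y[2] - 3×2) / 1 = 5. So x = [4, 3, 5]. Check by forward convolution: y[0] = 4×1 = 4; y[1] = 4×2 + 3×1 = 11; y[2] = 3×2 + 5×1 = 11; y[3] = 5×2 = 10

[4, 3, 5]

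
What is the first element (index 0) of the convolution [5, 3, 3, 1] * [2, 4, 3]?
Use y[k] = Σ_i a[i]·b[k-i] at k=0. y[0] = 5×2 = 10

10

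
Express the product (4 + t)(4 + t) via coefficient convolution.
Ascending coefficients: a = [4, 1], b = [4, 1]. c[0] = 4×4 = 16; c[1] = 4×1 + 1×4 = 8; c[2] = 1×1 = 1. Result coefficients: [16, 8, 1] → 16 + 8t + t^2

16 + 8t + t^2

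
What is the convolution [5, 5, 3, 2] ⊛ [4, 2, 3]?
y[0] = 5×4 = 20; y[1] = 5×2 + 5×4 = 30; y[2] = 5×3 + 5×2 + 3×4 = 37; y[3] = 5×3 + 3×2 + 2×4 = 29; y[4] = 3×3 + 2×2 = 13; y[5] = 2×3 = 6

[20, 30, 37, 29, 13, 6]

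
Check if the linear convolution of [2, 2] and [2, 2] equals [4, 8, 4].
Recompute linear convolution of [2, 2] and [2, 2]: y[0] = 2×2 = 4; y[1] = 2×2 + 2×2 = 8; y[2] = 2×2 = 4 → [4, 8, 4]. Given [4, 8, 4] matches, so answer: Yes

Yes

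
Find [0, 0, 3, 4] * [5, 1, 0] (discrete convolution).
y[0] = 0×5 = 0; y[1] = 0×1 + 0×5 = 0; y[2] = 0×0 + 0×1 + 3×5 = 15; y[3] = 0×0 + 3×1 + 4×5 = 23; y[4] = 3×0 + 4×1 = 4; y[5] = 4×0 = 0

[0, 0, 15, 23, 4, 0]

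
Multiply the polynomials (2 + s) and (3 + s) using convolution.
Ascending coefficients: a = [2, 1], b = [3, 1]. c[0] = 2×3 = 6; c[1] = 2×1 + 1×3 = 5; c[2] = 1×1 = 1. Result coefficients: [6, 5, 1] → 6 + 5s + s^2

6 + 5s + s^2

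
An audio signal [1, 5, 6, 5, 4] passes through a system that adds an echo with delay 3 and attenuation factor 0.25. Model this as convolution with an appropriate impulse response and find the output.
Direct-path + delayed-attenuated-path model → impulse response h = [1, 0, 0, 0.25] (1 at lag 0, 0.25 at lag 3). Output y[n] = x[n] + 0.25·x[n - 3] (with x[n] = 0 outside 0..4): y[0] = 1 + 0.25×0 = 1; y[1] = 5 + 0.25×0 = 5; y[2] = 6 + 0.25×0 = 6; y[3] = 5 + 0.25×1 = 5.25; y[4] = 4 + 0.25×5 = 5.25; y[5] = 0 + 0.25×6 = 1.5; y[6] = 0 + 0.25×5 = 1.25; y[7] = 0 + 0.25×4 = 1.0. So y = [1, 5, 6, 5.25, 5.25, 1.5, 1.25, 1.0]

[1, 5, 6, 5.25, 5.25, 1.5, 1.25, 1.0]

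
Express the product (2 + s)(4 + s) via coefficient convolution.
Ascending coefficients: a = [2, 1], b = [4, 1]. c[0] = 2×4 = 8; c[1] = 2×1 + 1×4 = 6; c[2] = 1×1 = 1. Result coefficients: [8, 6, 1] → 8 + 6s + s^2

8 + 6s + s^2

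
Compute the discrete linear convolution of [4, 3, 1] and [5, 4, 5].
y[0] = 4×5 = 20; y[1] = 4×4 + 3×5 = 31; y[2] = 4×5 + 3×4 + 1×5 = 37; y[3] = 3×5 + 1×4 = 19; y[4] = 1×5 = 5

[20, 31, 37, 19, 5]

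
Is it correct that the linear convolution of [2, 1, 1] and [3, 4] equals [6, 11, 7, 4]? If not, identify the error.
Recompute linear convolution of [2, 1, 1] and [3, 4]: y[0] = 2×3 = 6; y[1] = 2×4 + 1×3 = 11; y[2] = 1×4 + 1×3 = 7; y[3] = 1×4 = 4 → [6, 11, 7, 4]. Given [6, 11, 7, 4] matches, so answer: Yes

Yes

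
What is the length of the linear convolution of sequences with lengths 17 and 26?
Linear/full convolution length: m + n - 1 = 17 + 26 - 1 = 42

42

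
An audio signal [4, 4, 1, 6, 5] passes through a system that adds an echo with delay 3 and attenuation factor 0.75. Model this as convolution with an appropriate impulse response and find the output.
Direct-path + delayed-attenuated-path model → impulse response h = [1, 0, 0, 0.75] (1 at lag 0, 0.75 at lag 3). Output y[n] = x[n] + 0.75·x[n - 3] (with x[n] = 0 outside 0..4): y[0] = 4 + 0.75×0 = 4; y[1] = 4 + 0.75×0 = 4; y[2] = 1 + 0.75×0 = 1; y[3] = 6 + 0.75×4 = 9.0; y[4] = 5 + 0.75×4 = 8.0; y[5] = 0 + 0.75×1 = 0.75; y[6] = 0 + 0.75×6 = 4.5; y[7] = 0 + 0.75×5 = 3.75. So y = [4, 4, 1, 9.0, 8.0, 0.75, 4.5, 3.75]

[4, 4, 1, 9.0, 8.0, 0.75, 4.5, 3.75]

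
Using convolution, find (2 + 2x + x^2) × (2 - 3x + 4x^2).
Ascending coefficients: a = [2, 2, 1], b = [2, -3, 4]. c[0] = 2×2 = 4; c[1] = 2×-3 + 2×2 = -2; c[2] = 2×4 + 2×-3 + 1×2 = 4; c[3] = 2×4 + 1×-3 = 5; c[4] = 1×4 = 4. Result coefficients: [4, -2, 4, 5, 4] → 4 - 2x + 4x^2 + 5x^3 + 4x^4

4 - 2x + 4x^2 + 5x^3 + 4x^4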